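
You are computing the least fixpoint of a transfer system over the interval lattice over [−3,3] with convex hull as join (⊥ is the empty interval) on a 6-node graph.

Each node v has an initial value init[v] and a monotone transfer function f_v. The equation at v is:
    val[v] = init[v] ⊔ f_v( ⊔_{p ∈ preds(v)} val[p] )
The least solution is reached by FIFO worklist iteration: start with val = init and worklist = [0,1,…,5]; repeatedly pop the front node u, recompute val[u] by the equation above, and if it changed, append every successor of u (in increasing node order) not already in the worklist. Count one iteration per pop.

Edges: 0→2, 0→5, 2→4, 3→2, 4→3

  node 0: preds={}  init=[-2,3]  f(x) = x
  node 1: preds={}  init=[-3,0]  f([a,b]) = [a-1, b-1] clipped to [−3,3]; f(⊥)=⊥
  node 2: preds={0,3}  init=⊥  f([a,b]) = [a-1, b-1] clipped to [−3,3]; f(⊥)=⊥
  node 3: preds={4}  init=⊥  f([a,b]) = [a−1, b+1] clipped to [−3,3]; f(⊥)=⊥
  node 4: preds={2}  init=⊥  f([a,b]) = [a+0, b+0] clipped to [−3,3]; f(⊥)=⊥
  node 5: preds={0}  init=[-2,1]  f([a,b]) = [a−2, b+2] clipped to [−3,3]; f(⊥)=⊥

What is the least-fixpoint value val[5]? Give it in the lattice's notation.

Iteration log — 8 steps:
  step 1. node 0  ⊔preds=⊥  new=[-2,3]  stable
  step 2. node 1  ⊔preds=⊥  new=[-3,0]  stable
  step 3. node 2  ⊔preds=[-2,3]  new=[-3,2]  old=⊥  +wl: 
  step 4. node 3  ⊔preds=⊥  new=⊥  stable
  step 5. node 4  ⊔preds=[-3,2]  new=[-3,2]  old=⊥  +wl: 3
  step 6. node 5  ⊔preds=[-2,3]  new=[-3,3]  old=[-2,1]  +wl: 
  step 7. node 3  ⊔preds=[-3,2]  new=[-3,3]  old=⊥  +wl: 2
  step 8. node 2  ⊔preds=[-3,3]  new=[-3,2]  stable

Least fixpoint reached:
  node 0: [-2,3]
  node 1: [-3,0]
  node 2: [-3,2]
  node 3: [-3,3]
  node 4: [-3,2]
  node 5: [-3,3]

[-3,3]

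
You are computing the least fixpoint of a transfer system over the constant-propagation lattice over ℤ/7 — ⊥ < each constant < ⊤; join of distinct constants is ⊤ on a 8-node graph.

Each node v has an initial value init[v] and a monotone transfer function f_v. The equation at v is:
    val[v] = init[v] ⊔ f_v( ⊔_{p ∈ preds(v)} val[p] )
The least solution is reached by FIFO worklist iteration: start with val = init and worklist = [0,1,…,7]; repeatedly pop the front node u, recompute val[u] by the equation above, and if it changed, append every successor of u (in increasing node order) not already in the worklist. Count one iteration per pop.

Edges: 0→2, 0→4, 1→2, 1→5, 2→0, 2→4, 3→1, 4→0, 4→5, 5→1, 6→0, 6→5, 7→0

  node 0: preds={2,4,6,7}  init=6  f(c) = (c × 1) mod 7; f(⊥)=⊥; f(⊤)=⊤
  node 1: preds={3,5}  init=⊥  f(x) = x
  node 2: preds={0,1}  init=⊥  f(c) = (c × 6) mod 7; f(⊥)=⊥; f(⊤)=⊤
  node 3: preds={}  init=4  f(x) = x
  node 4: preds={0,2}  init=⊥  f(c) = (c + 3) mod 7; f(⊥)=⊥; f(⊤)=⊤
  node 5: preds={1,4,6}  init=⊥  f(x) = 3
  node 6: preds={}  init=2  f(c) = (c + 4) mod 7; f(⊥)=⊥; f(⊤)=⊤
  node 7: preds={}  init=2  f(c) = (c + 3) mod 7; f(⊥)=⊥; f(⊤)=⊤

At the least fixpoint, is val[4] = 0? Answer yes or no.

Iteration log — 12 steps:
  step 1. node 0  ⊔preds=2  new=⊤  old=6  +wl: 
  step 2. node 1  ⊔preds=4  new=4  old=⊥  +wl: 
  step 3. node 2  ⊔preds=⊤  new=⊤  old=⊥  +wl: 0
  step 4. node 3  ⊔preds=⊥  new=4  stable
  step 5. node 4  ⊔preds=⊤  new=⊤  old=⊥  +wl: 
  step 6. node 5  ⊔preds=⊤  new=3  old=⊥  +wl: 1
  step 7. node 6  ⊔preds=⊥  new=2  stable
  step 8. node 7  ⊔preds=⊥  new=2  stable
  step 9. node 0  ⊔preds=⊤  new=⊤  stable
  step 10. node 1  ⊔preds=⊤  new=⊤  old=4  +wl: 2,5
  step 11. node 2  ⊔preds=⊤  new=⊤  stable
  step 12. node 5  ⊔preds=⊤  new=3  stable

Least fixpoint reached:
  node 0: ⊤
  node 1: ⊤
  node 2: ⊤
  node 3: 4
  node 4: ⊤
  node 5: 3
  node 6: 2
  node 7: 2

no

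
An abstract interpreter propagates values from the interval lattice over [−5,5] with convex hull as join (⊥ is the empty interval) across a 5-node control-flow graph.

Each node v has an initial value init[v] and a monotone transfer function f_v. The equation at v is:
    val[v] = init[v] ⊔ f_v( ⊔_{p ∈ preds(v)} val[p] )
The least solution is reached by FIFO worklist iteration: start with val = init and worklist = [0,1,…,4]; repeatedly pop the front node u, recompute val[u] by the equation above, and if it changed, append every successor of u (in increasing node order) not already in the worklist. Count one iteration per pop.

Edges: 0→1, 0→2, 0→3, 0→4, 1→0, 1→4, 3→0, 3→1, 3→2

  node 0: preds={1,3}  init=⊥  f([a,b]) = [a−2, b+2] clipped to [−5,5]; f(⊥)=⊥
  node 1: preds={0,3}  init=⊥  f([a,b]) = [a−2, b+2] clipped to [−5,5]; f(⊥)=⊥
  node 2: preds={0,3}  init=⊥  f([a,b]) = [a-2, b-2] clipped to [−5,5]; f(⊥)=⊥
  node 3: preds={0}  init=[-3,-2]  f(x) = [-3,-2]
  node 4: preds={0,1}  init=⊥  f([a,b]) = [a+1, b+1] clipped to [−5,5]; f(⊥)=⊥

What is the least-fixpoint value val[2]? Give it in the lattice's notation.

Trace (15 dequeues):
  [1] u=0 | in [-3,-2] | out [-5,0] | prev ⊥ | push {}
  [2] u=1 | in [-5,0] | out [-5,2] | prev ⊥ | push {0}
  [3] u=2 | in [-5,0] | out [-5,-2] | prev ⊥ | push {}
  [4] u=3 | in [-5,0] | out [-3,-2] | ==
  [5] u=4 | in [-5,2] | out [-4,3] | prev ⊥ | push {}
  [6] u=0 | in [-5,2] | out [-5,4] | prev [-5,0] | push {1,2,3,4}
  [7] u=1 | in [-5,4] | out [-5,5] | prev [-5,2] | push {0}
  [8] u=2 | in [-5,4] | out [-5,2] | prev [-5,-2] | push {}
  [9] u=3 | in [-5,4] | out [-3,-2] | ==
  [10] u=4 | in [-5,5] | out [-4,5] | prev [-4,3] | push {}
  [11] u=0 | in [-5,5] | out [-5,5] | prev [-5,4] | push {1,2,3,4}
  [12] u=1 | in [-5,5] | out [-5,5] | ==
  [13] u=2 | in [-5,5] | out [-5,3] | prev [-5,2] | push {}
  [14] u=3 | in [-5,5] | out [-3,-2] | ==
  [15] u=4 | in [-5,5] | out [-4,5] | ==

Converged values:
  [0] [-5,5]
  [1] [-5,5]
  [2] [-5,3]
  [3] [-3,-2]
  [4] [-4,5]

[-5,3]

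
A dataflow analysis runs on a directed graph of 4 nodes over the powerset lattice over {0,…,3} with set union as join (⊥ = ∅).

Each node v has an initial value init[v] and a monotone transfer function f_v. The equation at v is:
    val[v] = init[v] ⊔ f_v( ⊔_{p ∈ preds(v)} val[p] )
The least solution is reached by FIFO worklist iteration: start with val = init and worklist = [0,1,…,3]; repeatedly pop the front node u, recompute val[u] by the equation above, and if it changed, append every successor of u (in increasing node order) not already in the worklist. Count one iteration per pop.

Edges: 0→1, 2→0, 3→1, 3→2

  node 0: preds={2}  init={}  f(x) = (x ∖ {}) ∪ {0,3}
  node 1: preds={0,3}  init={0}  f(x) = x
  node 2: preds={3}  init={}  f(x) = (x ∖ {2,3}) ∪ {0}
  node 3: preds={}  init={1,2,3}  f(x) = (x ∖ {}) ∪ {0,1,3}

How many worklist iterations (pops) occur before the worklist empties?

7

Trace (7 dequeues):
  [1] u=0 | in {} | out {0,3} | prev {} | push {}
  [2] u=1 | in {0,1,2,3} | out {0,1,2,3} | prev {0} | push {}
  [3] u=2 | in {1,2,3} | out {0,1} | prev {} | push {0}
  [4] u=3 | in {} | out {0,1,2,3} | prev {1,2,3} | push {1,2}
  [5] u=0 | in {0,1} | out {0,1,3} | prev {0,3} | push {}
  [6] u=1 | in {0,1,2,3} | out {0,1,2,3} | ==
  [7] u=2 | in {0,1,2,3} | out {0,1} | ==

Converged values:
  [0] {0,1,3}
  [1] {0,1,2,3}
  [2] {0,1}
  [3] {0,1,2,3}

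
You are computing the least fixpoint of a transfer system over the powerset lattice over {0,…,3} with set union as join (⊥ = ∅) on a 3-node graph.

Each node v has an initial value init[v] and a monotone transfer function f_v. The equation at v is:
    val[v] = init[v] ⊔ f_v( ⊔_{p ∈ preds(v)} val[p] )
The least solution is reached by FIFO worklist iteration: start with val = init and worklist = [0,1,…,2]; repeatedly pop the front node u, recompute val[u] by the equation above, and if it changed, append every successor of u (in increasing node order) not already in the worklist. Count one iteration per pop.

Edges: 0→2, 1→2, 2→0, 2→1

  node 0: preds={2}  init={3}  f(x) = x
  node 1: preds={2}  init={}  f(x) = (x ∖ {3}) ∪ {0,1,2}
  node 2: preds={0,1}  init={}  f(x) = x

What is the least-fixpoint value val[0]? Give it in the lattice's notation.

Worklist (6 pops):
  #1 pop 0: in={} → {3} (no change)
  #2 pop 1: in={} → {0,1,2} (was {}); enqueue []
  #3 pop 2: in={0,1,2,3} → {0,1,2,3} (was {}); enqueue [0,1]
  #4 pop 0: in={0,1,2,3} → {0,1,2,3} (was {3}); enqueue [2]
  #5 pop 1: in={0,1,2,3} → {0,1,2} (no change)
  #6 pop 2: in={0,1,2,3} → {0,1,2,3} (no change)

Fixpoint:
  val[0] = {0,1,2,3}
  val[1] = {0,1,2}
  val[2] = {0,1,2,3}

{0,1,2,3}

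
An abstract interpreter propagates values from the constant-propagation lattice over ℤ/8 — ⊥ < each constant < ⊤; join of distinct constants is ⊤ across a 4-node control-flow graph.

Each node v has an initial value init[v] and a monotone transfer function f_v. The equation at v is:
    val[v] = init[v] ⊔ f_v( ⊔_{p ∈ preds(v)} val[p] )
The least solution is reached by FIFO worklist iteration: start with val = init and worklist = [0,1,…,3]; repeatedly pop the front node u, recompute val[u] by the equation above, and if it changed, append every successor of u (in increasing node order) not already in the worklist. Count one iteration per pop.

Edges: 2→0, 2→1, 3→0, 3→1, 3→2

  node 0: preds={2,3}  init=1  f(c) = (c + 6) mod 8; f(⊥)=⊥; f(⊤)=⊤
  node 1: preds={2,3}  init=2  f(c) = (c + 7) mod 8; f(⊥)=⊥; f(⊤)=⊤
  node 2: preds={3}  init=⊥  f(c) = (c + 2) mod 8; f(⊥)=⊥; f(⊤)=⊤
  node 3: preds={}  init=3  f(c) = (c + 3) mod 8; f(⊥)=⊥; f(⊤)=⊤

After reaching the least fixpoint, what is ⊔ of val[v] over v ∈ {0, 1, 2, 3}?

⊤

Worklist (6 pops):
  #1 pop 0: in=3 → 1 (no change)
  #2 pop 1: in=3 → 2 (no change)
  #3 pop 2: in=3 → 5 (was ⊥); enqueue [0,1]
  #4 pop 3: in=⊥ → 3 (no change)
  #5 pop 0: in=⊤ → ⊤ (was 1); enqueue []
  #6 pop 1: in=⊤ → ⊤ (was 2); enqueue []

Fixpoint:
  val[0] = ⊤
  val[1] = ⊤
  val[2] = 5
  val[3] = 3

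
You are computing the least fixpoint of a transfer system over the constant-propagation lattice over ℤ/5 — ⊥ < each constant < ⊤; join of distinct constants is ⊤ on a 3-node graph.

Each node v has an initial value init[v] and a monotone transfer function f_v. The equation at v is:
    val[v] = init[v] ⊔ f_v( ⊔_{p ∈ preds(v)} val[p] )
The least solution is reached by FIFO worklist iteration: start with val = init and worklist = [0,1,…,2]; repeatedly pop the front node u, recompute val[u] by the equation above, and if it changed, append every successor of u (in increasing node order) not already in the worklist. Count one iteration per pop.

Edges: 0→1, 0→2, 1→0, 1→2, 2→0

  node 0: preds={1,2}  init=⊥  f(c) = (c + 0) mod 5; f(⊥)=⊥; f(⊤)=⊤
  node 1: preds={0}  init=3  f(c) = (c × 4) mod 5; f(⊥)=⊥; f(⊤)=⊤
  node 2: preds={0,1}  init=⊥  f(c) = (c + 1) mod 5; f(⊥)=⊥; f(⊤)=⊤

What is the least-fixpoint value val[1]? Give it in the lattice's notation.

Iteration log — 6 steps:
  step 1. node 0  ⊔preds=3  new=3  old=⊥  +wl: 
  step 2. node 1  ⊔preds=3  new=⊤  old=3  +wl: 0
  step 3. node 2  ⊔preds=⊤  new=⊤  old=⊥  +wl: 
  step 4. node 0  ⊔preds=⊤  new=⊤  old=3  +wl: 1,2
  step 5. node 1  ⊔preds=⊤  new=⊤  stable
  step 6. node 2  ⊔preds=⊤  new=⊤  stable

Least fixpoint reached:
  node 0: ⊤
  node 1: ⊤
  node 2: ⊤

⊤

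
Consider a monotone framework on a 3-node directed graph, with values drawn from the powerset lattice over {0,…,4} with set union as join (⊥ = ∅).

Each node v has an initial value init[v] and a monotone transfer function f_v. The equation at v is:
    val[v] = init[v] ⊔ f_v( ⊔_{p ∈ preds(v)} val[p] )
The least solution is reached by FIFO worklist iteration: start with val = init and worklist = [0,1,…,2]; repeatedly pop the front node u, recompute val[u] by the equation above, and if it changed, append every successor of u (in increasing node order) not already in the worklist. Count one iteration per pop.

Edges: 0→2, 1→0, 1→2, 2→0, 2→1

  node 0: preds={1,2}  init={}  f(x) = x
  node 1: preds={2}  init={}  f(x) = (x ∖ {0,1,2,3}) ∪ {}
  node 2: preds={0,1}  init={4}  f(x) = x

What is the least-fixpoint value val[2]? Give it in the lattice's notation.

Trace (4 dequeues):
  [1] u=0 | in {4} | out {4} | prev {} | push {}
  [2] u=1 | in {4} | out {4} | prev {} | push {0}
  [3] u=2 | in {4} | out {4} | ==
  [4] u=0 | in {4} | out {4} | ==

Converged values:
  [0] {4}
  [1] {4}
  [2] {4}

{4}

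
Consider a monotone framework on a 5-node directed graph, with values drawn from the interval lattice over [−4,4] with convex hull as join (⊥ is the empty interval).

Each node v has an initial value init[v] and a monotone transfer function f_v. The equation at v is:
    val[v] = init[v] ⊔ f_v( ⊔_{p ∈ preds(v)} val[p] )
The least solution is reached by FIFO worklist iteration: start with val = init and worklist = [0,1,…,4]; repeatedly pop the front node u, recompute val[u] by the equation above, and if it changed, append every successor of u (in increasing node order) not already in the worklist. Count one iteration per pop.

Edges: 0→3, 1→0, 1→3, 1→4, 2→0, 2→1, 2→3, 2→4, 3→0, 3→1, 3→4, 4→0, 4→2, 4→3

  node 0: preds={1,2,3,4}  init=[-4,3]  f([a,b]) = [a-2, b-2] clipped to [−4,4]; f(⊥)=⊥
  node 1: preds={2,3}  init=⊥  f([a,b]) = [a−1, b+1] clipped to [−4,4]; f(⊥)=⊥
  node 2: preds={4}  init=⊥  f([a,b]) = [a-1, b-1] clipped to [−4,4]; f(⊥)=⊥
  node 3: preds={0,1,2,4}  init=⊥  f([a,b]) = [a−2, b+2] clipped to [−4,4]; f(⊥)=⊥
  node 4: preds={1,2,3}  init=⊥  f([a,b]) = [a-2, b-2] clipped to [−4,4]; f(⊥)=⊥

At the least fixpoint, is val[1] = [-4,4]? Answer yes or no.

Trace (12 dequeues):
  [1] u=0 | in ⊥ | out [-4,3] | ==
  [2] u=1 | in ⊥ | out ⊥ | ==
  [3] u=2 | in ⊥ | out ⊥ | ==
  [4] u=3 | in [-4,3] | out [-4,4] | prev ⊥ | push {0,1}
  [5] u=4 | in [-4,4] | out [-4,2] | prev ⊥ | push {2,3}
  [6] u=0 | in [-4,4] | out [-4,3] | ==
  [7] u=1 | in [-4,4] | out [-4,4] | prev ⊥ | push {0,4}
  [8] u=2 | in [-4,2] | out [-4,1] | prev ⊥ | push {1}
  [9] u=3 | in [-4,4] | out [-4,4] | ==
  [10] u=0 | in [-4,4] | out [-4,3] | ==
  [11] u=4 | in [-4,4] | out [-4,2] | ==
  [12] u=1 | in [-4,4] | out [-4,4] | ==

Converged values:
  [0] [-4,3]
  [1] [-4,4]
  [2] [-4,1]
  [3] [-4,4]
  [4] [-4,2]

yes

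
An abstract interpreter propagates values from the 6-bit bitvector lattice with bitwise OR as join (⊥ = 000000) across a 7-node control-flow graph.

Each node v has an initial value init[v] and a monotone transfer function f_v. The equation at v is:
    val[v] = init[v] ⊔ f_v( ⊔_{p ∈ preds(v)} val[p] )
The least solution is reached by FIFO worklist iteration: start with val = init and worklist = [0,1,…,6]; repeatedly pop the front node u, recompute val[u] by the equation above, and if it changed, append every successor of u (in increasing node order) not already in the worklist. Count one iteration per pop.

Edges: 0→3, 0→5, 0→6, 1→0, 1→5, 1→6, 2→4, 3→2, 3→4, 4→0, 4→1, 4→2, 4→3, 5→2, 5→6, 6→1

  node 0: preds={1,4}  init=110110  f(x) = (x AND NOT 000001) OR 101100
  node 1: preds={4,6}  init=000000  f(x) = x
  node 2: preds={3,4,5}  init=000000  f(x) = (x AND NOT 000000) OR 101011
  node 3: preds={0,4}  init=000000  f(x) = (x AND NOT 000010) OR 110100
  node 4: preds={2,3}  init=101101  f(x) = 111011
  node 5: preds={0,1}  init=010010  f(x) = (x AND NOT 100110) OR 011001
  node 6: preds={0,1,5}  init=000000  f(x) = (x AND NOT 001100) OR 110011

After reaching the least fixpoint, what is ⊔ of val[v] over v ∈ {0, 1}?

Iteration log — 14 steps:
  step 1. node 0  ⊔preds=101101  new=111110  old=110110  +wl: 
  step 2. node 1  ⊔preds=101101  new=101101  old=000000  +wl: 0
  step 3. node 2  ⊔preds=111111  new=111111  old=000000  +wl: 
  step 4. node 3  ⊔preds=111111  new=111101  old=000000  +wl: 2
  step 5. node 4  ⊔preds=111111  new=111111  old=101101  +wl: 1,3
  step 6. node 5  ⊔preds=111111  new=011011  old=010010  +wl: 
  step 7. node 6  ⊔preds=111111  new=110011  old=000000  +wl: 
  step 8. node 0  ⊔preds=111111  new=111110  stable
  step 9. node 2  ⊔preds=111111  new=111111  stable
  step 10. node 1  ⊔preds=111111  new=111111  old=101101  +wl: 0,5,6
  step 11. node 3  ⊔preds=111111  new=111101  stable
  step 12. node 0  ⊔preds=111111  new=111110  stable
  step 13. node 5  ⊔preds=111111  new=011011  stable
  step 14. node 6  ⊔preds=111111  new=110011  stable

Least fixpoint reached:
  node 0: 111110
  node 1: 111111
  node 2: 111111
  node 3: 111101
  node 4: 111111
  node 5: 011011
  node 6: 110011

111111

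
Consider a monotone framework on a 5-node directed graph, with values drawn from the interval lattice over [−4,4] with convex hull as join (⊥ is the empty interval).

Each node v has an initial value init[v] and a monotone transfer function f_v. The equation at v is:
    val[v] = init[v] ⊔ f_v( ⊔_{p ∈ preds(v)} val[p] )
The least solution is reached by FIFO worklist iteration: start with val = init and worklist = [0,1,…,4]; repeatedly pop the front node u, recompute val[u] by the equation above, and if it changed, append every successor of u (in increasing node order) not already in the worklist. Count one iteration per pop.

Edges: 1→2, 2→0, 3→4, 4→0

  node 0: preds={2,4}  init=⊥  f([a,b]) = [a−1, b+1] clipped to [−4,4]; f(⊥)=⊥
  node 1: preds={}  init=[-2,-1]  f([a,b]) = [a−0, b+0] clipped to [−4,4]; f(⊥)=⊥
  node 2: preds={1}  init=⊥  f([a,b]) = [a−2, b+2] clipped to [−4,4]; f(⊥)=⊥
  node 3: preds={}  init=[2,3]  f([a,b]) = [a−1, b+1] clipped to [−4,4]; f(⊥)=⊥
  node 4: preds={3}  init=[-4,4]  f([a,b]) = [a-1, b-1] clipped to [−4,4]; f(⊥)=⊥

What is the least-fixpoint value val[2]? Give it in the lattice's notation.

[-4,1]

Trace (6 dequeues):
  [1] u=0 | in [-4,4] | out [-4,4] | prev ⊥ | push {}
  [2] u=1 | in ⊥ | out [-2,-1] | ==
  [3] u=2 | in [-2,-1] | out [-4,1] | prev ⊥ | push {0}
  [4] u=3 | in ⊥ | out [2,3] | ==
  [5] u=4 | in [2,3] | out [-4,4] | ==
  [6] u=0 | in [-4,4] | out [-4,4] | ==

Converged values:
  [0] [-4,4]
  [1] [-2,-1]
  [2] [-4,1]
  [3] [2,3]
  [4] [-4,4]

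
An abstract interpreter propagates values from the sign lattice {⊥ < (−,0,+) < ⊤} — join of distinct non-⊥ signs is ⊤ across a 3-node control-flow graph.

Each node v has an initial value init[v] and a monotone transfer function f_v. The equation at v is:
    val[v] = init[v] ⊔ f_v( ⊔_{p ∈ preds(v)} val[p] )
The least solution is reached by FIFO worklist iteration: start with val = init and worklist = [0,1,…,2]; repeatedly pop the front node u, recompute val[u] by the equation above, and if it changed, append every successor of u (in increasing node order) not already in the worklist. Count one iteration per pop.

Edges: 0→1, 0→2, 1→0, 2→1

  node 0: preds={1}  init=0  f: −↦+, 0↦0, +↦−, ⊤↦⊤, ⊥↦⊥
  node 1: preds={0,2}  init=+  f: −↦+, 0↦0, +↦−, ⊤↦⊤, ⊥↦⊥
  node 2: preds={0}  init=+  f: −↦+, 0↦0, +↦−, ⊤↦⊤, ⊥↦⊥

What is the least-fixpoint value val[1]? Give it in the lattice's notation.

Iteration log — 5 steps:
  step 1. node 0  ⊔preds=+  new=⊤  old=0  +wl: 
  step 2. node 1  ⊔preds=⊤  new=⊤  old=+  +wl: 0
  step 3. node 2  ⊔preds=⊤  new=⊤  old=+  +wl: 1
  step 4. node 0  ⊔preds=⊤  new=⊤  stable
  step 5. node 1  ⊔preds=⊤  new=⊤  stable

Least fixpoint reached:
  node 0: ⊤
  node 1: ⊤
  node 2: ⊤

⊤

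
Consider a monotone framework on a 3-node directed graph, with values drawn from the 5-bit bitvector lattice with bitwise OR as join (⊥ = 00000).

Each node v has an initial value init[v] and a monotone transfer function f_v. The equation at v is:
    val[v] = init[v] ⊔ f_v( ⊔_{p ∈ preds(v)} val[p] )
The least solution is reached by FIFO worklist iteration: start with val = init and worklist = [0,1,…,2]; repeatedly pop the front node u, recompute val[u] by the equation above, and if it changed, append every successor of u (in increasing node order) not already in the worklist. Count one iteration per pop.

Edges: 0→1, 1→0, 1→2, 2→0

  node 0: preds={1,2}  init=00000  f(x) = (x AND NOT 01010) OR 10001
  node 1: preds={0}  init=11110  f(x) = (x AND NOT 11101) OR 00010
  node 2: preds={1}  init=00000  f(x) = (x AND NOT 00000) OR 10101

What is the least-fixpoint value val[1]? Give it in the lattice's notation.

Trace (4 dequeues):
  [1] u=0 | in 11110 | out 10101 | prev 00000 | push {}
  [2] u=1 | in 10101 | out 11110 | ==
  [3] u=2 | in 11110 | out 11111 | prev 00000 | push {0}
  [4] u=0 | in 11111 | out 10101 | ==

Converged values:
  [0] 10101
  [1] 11110
  [2] 11111

11110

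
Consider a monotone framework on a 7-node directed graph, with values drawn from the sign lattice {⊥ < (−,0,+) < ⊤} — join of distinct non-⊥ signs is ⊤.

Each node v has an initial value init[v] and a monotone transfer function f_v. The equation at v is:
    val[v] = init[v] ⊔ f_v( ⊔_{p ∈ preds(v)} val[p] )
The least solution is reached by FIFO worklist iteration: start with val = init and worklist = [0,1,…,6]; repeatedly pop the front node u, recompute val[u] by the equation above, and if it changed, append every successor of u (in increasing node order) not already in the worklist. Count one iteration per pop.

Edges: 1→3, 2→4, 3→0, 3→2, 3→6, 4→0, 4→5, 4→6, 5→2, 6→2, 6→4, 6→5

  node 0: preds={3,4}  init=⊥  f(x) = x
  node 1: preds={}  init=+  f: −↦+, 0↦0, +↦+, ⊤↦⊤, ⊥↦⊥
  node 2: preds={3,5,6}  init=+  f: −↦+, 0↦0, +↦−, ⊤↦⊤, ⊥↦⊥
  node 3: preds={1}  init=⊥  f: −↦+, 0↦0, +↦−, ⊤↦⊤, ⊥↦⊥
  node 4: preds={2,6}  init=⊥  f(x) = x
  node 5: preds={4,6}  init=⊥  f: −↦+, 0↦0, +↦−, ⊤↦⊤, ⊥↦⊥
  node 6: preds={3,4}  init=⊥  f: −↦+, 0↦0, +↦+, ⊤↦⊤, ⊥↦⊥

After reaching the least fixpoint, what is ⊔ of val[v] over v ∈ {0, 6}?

Iteration log — 14 steps:
  step 1. node 0  ⊔preds=⊥  new=⊥  stable
  step 2. node 1  ⊔preds=⊥  new=+  stable
  step 3. node 2  ⊔preds=⊥  new=+  stable
  step 4. node 3  ⊔preds=+  new=−  old=⊥  +wl: 0,2
  step 5. node 4  ⊔preds=+  new=+  old=⊥  +wl: 
  step 6. node 5  ⊔preds=+  new=−  old=⊥  +wl: 
  step 7. node 6  ⊔preds=⊤  new=⊤  old=⊥  +wl: 4,5
  step 8. node 0  ⊔preds=⊤  new=⊤  old=⊥  +wl: 
  step 9. node 2  ⊔preds=⊤  new=⊤  old=+  +wl: 
  step 10. node 4  ⊔preds=⊤  new=⊤  old=+  +wl: 0,6
  step 11. node 5  ⊔preds=⊤  new=⊤  old=−  +wl: 2
  step 12. node 0  ⊔preds=⊤  new=⊤  stable
  step 13. node 6  ⊔preds=⊤  new=⊤  stable
  step 14. node 2  ⊔preds=⊤  new=⊤  stable

Least fixpoint reached:
  node 0: ⊤
  node 1: +
  node 2: ⊤
  node 3: −
  node 4: ⊤
  node 5: ⊤
  node 6: ⊤

⊤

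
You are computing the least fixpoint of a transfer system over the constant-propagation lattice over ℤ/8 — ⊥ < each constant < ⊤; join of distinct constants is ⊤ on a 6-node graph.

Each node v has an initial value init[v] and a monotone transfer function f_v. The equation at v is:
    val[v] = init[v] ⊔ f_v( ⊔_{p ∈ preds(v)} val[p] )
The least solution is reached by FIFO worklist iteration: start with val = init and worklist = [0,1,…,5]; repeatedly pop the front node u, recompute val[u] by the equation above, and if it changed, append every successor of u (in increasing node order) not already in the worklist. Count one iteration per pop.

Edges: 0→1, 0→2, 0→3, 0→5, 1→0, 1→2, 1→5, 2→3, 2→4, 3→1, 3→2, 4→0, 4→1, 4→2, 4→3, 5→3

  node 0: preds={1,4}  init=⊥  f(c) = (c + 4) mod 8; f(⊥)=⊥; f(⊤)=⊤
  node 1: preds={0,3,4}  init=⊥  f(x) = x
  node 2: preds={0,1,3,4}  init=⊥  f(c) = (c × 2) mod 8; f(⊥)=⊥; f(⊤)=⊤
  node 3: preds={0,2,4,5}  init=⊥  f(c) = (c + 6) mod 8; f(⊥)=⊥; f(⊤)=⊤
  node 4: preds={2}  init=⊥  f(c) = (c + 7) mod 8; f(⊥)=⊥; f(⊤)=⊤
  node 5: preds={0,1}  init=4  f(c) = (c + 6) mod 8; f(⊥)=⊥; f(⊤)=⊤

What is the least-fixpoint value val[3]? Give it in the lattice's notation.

⊤

Trace (22 dequeues):
  [1] u=0 | in ⊥ | out ⊥ | ==
  [2] u=1 | in ⊥ | out ⊥ | ==
  [3] u=2 | in ⊥ | out ⊥ | ==
  [4] u=3 | in 4 | out 2 | prev ⊥ | push {1,2}
  [5] u=4 | in ⊥ | out ⊥ | ==
  [6] u=5 | in ⊥ | out 4 | ==
  [7] u=1 | in 2 | out 2 | prev ⊥ | push {0,5}
  [8] u=2 | in 2 | out 4 | prev ⊥ | push {3,4}
  [9] u=0 | in 2 | out 6 | prev ⊥ | push {1,2}
  [10] u=5 | in ⊤ | out ⊤ | prev 4 | push {}
  [11] u=3 | in ⊤ | out ⊤ | prev 2 | push {}
  [12] u=4 | in 4 | out 3 | prev ⊥ | push {0,3}
  [13] u=1 | in ⊤ | out ⊤ | prev 2 | push {5}
  [14] u=2 | in ⊤ | out ⊤ | prev 4 | push {4}
  [15] u=0 | in ⊤ | out ⊤ | prev 6 | push {1,2}
  [16] u=3 | in ⊤ | out ⊤ | ==
  [17] u=5 | in ⊤ | out ⊤ | ==
  [18] u=4 | in ⊤ | out ⊤ | prev 3 | push {0,3}
  [19] u=1 | in ⊤ | out ⊤ | ==
  [20] u=2 | in ⊤ | out ⊤ | ==
  [21] u=0 | in ⊤ | out ⊤ | ==
  [22] u=3 | in ⊤ | out ⊤ | ==

Converged values:
  [0] ⊤
  [1] ⊤
  [2] ⊤
  [3] ⊤
  [4] ⊤
  [5] ⊤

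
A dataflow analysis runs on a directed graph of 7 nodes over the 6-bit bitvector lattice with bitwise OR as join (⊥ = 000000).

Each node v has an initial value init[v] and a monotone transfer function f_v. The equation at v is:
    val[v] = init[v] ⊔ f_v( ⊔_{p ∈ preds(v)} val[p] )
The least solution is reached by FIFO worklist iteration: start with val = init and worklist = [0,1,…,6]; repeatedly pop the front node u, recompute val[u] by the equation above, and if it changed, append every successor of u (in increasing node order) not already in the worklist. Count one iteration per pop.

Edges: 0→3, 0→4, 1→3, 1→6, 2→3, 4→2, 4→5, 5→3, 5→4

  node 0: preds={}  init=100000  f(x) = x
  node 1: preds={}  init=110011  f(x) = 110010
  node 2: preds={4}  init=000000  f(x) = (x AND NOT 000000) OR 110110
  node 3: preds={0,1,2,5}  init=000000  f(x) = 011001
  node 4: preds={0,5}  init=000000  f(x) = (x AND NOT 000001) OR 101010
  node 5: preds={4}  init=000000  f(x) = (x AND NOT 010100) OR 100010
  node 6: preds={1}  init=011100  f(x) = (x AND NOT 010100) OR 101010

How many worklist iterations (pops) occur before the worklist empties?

10

Trace (10 dequeues):
  [1] u=0 | in 000000 | out 100000 | ==
  [2] u=1 | in 000000 | out 110011 | ==
  [3] u=2 | in 000000 | out 110110 | prev 000000 | push {}
  [4] u=3 | in 110111 | out 011001 | prev 000000 | push {}
  [5] u=4 | in 100000 | out 101010 | prev 000000 | push {2}
  [6] u=5 | in 101010 | out 101010 | prev 000000 | push {3,4}
  [7] u=6 | in 110011 | out 111111 | prev 011100 | push {}
  [8] u=2 | in 101010 | out 111110 | prev 110110 | push {}
  [9] u=3 | in 111111 | out 011001 | ==
  [10] u=4 | in 101010 | out 101010 | ==

Converged values:
  [0] 100000
  [1] 110011
  [2] 111110
  [3] 011001
  [4] 101010
  [5] 101010
  [6] 111111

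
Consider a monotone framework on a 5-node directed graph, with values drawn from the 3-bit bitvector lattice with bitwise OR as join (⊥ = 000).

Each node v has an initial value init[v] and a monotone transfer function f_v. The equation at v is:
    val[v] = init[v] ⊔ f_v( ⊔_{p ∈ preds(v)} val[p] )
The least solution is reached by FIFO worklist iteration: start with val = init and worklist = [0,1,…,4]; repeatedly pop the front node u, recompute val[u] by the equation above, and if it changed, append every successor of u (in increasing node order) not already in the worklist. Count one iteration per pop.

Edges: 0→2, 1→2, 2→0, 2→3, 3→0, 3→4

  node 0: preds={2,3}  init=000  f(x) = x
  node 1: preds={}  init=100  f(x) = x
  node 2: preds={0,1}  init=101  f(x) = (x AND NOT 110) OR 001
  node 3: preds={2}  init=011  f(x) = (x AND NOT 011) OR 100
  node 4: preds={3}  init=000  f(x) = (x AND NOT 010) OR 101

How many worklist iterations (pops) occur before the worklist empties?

6

Worklist (6 pops):
  #1 pop 0: in=111 → 111 (was 000); enqueue []
  #2 pop 1: in=000 → 100 (no change)
  #3 pop 2: in=111 → 101 (no change)
  #4 pop 3: in=101 → 111 (was 011); enqueue [0]
  #5 pop 4: in=111 → 101 (was 000); enqueue []
  #6 pop 0: in=111 → 111 (no change)

Fixpoint:
  val[0] = 111
  val[1] = 100
  val[2] = 101
  val[3] = 111
  val[4] = 101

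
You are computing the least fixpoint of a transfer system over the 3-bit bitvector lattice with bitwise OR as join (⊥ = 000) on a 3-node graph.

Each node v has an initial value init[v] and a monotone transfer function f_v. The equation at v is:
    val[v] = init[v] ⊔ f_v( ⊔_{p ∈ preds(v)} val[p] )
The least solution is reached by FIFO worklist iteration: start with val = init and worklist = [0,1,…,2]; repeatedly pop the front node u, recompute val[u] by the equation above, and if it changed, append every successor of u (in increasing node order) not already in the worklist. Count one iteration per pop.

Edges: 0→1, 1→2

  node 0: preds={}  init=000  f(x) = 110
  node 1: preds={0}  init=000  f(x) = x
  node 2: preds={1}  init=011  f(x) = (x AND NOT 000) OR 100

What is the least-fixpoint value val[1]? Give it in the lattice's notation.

110

Trace (3 dequeues):
  [1] u=0 | in 000 | out 110 | prev 000 | push {}
  [2] u=1 | in 110 | out 110 | prev 000 | push {}
  [3] u=2 | in 110 | out 111 | prev 011 | push {}

Converged values:
  [0] 110
  [1] 110
  [2] 111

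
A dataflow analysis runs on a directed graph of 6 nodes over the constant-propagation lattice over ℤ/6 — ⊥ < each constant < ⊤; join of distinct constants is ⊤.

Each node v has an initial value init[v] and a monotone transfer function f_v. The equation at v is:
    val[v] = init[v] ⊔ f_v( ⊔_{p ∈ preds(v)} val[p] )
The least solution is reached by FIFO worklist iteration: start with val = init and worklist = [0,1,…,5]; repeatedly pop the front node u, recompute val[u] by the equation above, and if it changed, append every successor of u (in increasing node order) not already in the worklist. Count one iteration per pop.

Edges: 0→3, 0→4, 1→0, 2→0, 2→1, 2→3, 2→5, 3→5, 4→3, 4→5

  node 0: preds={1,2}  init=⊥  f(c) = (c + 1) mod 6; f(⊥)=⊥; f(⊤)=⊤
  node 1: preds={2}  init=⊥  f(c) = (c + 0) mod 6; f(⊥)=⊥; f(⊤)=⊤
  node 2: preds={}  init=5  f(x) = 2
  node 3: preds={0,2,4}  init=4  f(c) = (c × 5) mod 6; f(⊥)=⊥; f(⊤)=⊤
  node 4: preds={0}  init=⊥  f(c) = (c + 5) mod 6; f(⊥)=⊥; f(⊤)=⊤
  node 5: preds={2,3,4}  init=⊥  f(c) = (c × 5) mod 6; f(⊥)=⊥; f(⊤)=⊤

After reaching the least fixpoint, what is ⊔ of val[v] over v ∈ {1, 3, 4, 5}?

Worklist (13 pops):
  #1 pop 0: in=5 → 0 (was ⊥); enqueue []
  #2 pop 1: in=5 → 5 (was ⊥); enqueue [0]
  #3 pop 2: in=⊥ → ⊤ (was 5); enqueue [1]
  #4 pop 3: in=⊤ → ⊤ (was 4); enqueue []
  #5 pop 4: in=0 → 5 (was ⊥); enqueue [3]
  #6 pop 5: in=⊤ → ⊤ (was ⊥); enqueue []
  #7 pop 0: in=⊤ → ⊤ (was 0); enqueue [4]
  #8 pop 1: in=⊤ → ⊤ (was 5); enqueue [0]
  #9 pop 3: in=⊤ → ⊤ (no change)
  #10 pop 4: in=⊤ → ⊤ (was 5); enqueue [3,5]
  #11 pop 0: in=⊤ → ⊤ (no change)
  #12 pop 3: in=⊤ → ⊤ (no change)
  #13 pop 5: in=⊤ → ⊤ (no change)

Fixpoint:
  val[0] = ⊤
  val[1] = ⊤
  val[2] = ⊤
  val[3] = ⊤
  val[4] = ⊤
  val[5] = ⊤

⊤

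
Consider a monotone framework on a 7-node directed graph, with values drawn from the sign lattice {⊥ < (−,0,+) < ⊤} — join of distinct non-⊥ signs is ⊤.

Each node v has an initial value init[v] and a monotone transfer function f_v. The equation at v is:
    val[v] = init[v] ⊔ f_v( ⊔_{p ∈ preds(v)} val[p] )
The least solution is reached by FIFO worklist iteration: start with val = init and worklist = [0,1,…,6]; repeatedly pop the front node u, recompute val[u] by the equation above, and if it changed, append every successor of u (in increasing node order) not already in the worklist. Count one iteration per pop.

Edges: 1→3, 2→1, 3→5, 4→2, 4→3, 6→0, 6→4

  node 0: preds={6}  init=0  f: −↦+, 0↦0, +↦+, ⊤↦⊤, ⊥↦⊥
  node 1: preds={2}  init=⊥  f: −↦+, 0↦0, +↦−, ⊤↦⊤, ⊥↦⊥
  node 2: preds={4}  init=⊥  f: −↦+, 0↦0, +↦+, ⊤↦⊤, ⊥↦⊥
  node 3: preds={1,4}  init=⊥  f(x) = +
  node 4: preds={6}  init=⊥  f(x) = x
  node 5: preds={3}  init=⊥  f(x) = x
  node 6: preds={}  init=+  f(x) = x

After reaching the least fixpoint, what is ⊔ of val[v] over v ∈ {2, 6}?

+

Worklist (11 pops):
  #1 pop 0: in=+ → ⊤ (was 0); enqueue []
  #2 pop 1: in=⊥ → ⊥ (no change)
  #3 pop 2: in=⊥ → ⊥ (no change)
  #4 pop 3: in=⊥ → + (was ⊥); enqueue []
  #5 pop 4: in=+ → + (was ⊥); enqueue [2,3]
  #6 pop 5: in=+ → + (was ⊥); enqueue []
  #7 pop 6: in=⊥ → + (no change)
  #8 pop 2: in=+ → + (was ⊥); enqueue [1]
  #9 pop 3: in=+ → + (no change)
  #10 pop 1: in=+ → − (was ⊥); enqueue [3]
  #11 pop 3: in=⊤ → + (no change)

Fixpoint:
  val[0] = ⊤
  val[1] = −
  val[2] = +
  val[3] = +
  val[4] = +
  val[5] = +
  val[6] = +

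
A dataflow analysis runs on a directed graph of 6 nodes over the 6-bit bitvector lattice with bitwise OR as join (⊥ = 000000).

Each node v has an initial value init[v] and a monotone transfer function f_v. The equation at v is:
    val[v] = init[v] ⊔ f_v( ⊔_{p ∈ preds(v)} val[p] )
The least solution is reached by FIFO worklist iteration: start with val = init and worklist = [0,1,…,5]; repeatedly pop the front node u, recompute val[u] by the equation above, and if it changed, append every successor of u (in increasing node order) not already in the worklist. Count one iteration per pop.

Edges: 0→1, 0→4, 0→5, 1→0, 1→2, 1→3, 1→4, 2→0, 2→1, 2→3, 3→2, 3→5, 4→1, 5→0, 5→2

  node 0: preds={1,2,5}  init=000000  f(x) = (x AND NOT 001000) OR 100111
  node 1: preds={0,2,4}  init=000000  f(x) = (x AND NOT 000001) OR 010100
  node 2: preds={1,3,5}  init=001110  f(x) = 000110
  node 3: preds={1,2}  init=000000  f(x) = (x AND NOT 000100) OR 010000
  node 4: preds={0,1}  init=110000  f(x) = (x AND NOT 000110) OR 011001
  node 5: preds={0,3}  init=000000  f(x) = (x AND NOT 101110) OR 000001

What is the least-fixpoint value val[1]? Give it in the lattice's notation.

Worklist (11 pops):
  #1 pop 0: in=001110 → 100111 (was 000000); enqueue []
  #2 pop 1: in=111111 → 111110 (was 000000); enqueue [0]
  #3 pop 2: in=111110 → 001110 (no change)
  #4 pop 3: in=111110 → 111010 (was 000000); enqueue [2]
  #5 pop 4: in=111111 → 111001 (was 110000); enqueue [1]
  #6 pop 5: in=111111 → 010001 (was 000000); enqueue []
  #7 pop 0: in=111111 → 110111 (was 100111); enqueue [4,5]
  #8 pop 2: in=111111 → 001110 (no change)
  #9 pop 1: in=111111 → 111110 (no change)
  #10 pop 4: in=111111 → 111001 (no change)
  #11 pop 5: in=111111 → 010001 (no change)

Fixpoint:
  val[0] = 110111
  val[1] = 111110
  val[2] = 001110
  val[3] = 111010
  val[4] = 111001
  val[5] = 010001

111110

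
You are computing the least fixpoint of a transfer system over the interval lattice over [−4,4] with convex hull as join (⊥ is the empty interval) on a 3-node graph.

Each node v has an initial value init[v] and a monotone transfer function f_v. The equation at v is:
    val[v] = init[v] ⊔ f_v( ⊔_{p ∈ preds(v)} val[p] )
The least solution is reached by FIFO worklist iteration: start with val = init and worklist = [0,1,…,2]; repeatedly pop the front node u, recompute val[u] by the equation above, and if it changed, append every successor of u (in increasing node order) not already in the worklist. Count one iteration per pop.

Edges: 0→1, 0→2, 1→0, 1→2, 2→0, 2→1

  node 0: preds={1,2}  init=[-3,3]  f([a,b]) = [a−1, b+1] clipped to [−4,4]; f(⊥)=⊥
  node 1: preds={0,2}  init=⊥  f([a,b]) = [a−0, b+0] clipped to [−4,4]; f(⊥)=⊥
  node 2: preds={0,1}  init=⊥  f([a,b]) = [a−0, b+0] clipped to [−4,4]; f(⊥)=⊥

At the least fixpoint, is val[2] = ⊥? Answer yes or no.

no

Trace (8 dequeues):
  [1] u=0 | in ⊥ | out [-3,3] | ==
  [2] u=1 | in [-3,3] | out [-3,3] | prev ⊥ | push {0}
  [3] u=2 | in [-3,3] | out [-3,3] | prev ⊥ | push {1}
  [4] u=0 | in [-3,3] | out [-4,4] | prev [-3,3] | push {2}
  [5] u=1 | in [-4,4] | out [-4,4] | prev [-3,3] | push {0}
  [6] u=2 | in [-4,4] | out [-4,4] | prev [-3,3] | push {1}
  [7] u=0 | in [-4,4] | out [-4,4] | ==
  [8] u=1 | in [-4,4] | out [-4,4] | ==

Converged values:
  [0] [-4,4]
  [1] [-4,4]
  [2] [-4,4]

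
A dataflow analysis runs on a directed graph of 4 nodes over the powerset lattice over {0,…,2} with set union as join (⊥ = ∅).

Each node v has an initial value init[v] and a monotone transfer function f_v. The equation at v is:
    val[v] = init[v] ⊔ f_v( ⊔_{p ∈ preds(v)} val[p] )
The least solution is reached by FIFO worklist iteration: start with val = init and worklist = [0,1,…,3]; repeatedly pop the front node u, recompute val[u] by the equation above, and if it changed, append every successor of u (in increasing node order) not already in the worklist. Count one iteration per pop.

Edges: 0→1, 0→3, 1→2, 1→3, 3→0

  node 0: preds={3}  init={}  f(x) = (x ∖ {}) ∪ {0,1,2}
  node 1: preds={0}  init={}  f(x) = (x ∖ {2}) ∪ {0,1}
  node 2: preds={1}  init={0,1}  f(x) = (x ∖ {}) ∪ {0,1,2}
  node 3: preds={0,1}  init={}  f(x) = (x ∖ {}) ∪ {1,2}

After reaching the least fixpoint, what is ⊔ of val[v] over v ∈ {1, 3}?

Iteration log — 5 steps:
  step 1. node 0  ⊔preds={}  new={0,1,2}  old={}  +wl: 
  step 2. node 1  ⊔preds={0,1,2}  new={0,1}  old={}  +wl: 
  step 3. node 2  ⊔preds={0,1}  new={0,1,2}  old={0,1}  +wl: 
  step 4. node 3  ⊔preds={0,1,2}  new={0,1,2}  old={}  +wl: 0
  step 5. node 0  ⊔preds={0,1,2}  new={0,1,2}  stable

Least fixpoint reached:
  node 0: {0,1,2}
  node 1: {0,1}
  node 2: {0,1,2}
  node 3: {0,1,2}

{0,1,2}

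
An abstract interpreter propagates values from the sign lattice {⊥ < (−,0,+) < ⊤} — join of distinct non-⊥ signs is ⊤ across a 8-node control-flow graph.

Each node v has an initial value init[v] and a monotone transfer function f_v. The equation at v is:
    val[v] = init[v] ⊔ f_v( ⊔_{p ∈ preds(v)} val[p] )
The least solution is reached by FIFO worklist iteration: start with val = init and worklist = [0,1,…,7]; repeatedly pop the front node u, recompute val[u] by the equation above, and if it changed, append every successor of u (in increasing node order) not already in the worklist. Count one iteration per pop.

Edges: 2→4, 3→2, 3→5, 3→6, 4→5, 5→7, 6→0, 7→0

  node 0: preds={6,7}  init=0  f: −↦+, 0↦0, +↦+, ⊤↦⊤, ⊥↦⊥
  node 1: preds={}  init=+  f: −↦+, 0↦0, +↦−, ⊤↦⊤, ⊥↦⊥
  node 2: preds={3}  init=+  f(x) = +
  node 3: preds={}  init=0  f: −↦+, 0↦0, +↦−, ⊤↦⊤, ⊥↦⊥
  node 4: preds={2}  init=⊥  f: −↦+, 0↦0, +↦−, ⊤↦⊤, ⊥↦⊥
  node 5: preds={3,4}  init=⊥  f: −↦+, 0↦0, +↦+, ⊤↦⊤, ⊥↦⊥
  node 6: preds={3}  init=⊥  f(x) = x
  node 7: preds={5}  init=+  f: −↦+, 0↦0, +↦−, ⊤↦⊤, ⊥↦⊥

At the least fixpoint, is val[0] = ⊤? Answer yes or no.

Trace (9 dequeues):
  [1] u=0 | in + | out ⊤ | prev 0 | push {}
  [2] u=1 | in ⊥ | out + | ==
  [3] u=2 | in 0 | out + | ==
  [4] u=3 | in ⊥ | out 0 | ==
  [5] u=4 | in + | out − | prev ⊥ | push {}
  [6] u=5 | in ⊤ | out ⊤ | prev ⊥ | push {}
  [7] u=6 | in 0 | out 0 | prev ⊥ | push {0}
  [8] u=7 | in ⊤ | out ⊤ | prev + | push {}
  [9] u=0 | in ⊤ | out ⊤ | ==

Converged values:
  [0] ⊤
  [1] +
  [2] +
  [3] 0
  [4] −
  [5] ⊤
  [6] 0
  [7] ⊤

yes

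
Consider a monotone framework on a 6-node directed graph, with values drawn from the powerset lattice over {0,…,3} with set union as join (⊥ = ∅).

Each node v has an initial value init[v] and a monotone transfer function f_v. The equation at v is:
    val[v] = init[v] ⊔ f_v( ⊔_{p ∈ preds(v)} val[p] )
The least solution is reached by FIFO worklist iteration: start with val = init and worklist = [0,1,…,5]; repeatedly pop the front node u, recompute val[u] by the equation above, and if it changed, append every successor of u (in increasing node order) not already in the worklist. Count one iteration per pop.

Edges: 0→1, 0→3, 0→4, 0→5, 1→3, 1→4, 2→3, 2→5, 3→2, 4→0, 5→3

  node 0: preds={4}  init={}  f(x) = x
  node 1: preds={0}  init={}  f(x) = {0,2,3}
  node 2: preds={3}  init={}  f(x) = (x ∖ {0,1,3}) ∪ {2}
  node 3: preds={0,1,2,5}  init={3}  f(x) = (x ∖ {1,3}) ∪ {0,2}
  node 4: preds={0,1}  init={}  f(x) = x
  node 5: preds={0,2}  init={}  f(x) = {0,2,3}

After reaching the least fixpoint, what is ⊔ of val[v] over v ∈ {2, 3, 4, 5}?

Worklist (12 pops):
  #1 pop 0: in={} → {} (no change)
  #2 pop 1: in={} → {0,2,3} (was {}); enqueue []
  #3 pop 2: in={3} → {2} (was {}); enqueue []
  #4 pop 3: in={0,2,3} → {0,2,3} (was {3}); enqueue [2]
  #5 pop 4: in={0,2,3} → {0,2,3} (was {}); enqueue [0]
  #6 pop 5: in={2} → {0,2,3} (was {}); enqueue [3]
  #7 pop 2: in={0,2,3} → {2} (no change)
  #8 pop 0: in={0,2,3} → {0,2,3} (was {}); enqueue [1,4,5]
  #9 pop 3: in={0,2,3} → {0,2,3} (no change)
  #10 pop 1: in={0,2,3} → {0,2,3} (no change)
  #11 pop 4: in={0,2,3} → {0,2,3} (no change)
  #12 pop 5: in={0,2,3} → {0,2,3} (no change)

Fixpoint:
  val[0] = {0,2,3}
  val[1] = {0,2,3}
  val[2] = {2}
  val[3] = {0,2,3}
  val[4] = {0,2,3}
  val[5] = {0,2,3}

{0,2,3}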